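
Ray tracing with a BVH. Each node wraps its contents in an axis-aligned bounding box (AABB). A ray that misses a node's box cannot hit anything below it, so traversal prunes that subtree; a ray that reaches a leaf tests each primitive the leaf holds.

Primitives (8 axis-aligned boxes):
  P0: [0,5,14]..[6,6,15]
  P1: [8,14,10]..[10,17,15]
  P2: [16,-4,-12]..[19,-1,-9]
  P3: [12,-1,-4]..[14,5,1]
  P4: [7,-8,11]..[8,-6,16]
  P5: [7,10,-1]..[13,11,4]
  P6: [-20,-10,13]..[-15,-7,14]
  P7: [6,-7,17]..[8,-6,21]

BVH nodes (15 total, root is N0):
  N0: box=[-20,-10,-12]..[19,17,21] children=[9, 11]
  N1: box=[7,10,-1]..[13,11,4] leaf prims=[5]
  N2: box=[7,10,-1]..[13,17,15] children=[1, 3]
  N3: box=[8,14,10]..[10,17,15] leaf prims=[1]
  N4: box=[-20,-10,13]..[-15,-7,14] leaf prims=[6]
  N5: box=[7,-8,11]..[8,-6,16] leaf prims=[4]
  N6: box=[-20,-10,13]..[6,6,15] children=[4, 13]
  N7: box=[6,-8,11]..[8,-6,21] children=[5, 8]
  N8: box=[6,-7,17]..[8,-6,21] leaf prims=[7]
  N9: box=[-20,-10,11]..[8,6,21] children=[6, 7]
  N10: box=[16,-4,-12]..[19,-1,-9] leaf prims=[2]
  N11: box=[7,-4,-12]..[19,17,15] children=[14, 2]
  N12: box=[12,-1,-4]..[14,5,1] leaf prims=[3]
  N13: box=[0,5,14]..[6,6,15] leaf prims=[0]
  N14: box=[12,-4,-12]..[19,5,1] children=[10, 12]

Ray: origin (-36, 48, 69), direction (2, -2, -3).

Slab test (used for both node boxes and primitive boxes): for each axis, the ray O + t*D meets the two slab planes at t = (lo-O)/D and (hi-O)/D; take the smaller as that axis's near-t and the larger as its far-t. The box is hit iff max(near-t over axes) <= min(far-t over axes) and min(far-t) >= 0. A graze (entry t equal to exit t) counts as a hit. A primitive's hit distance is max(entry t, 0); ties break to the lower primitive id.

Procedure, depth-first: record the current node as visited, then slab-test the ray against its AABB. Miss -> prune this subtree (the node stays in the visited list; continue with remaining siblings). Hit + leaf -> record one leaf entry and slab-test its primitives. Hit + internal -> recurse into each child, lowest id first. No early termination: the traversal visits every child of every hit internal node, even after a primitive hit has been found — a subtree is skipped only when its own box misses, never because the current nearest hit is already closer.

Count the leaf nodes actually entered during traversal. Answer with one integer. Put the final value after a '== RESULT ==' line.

Walk:
N0 x:[8,55/2] y:[31/2,29] z:[16,27] -> hit [16,27], descend [9, 11]
  N9 x:[8,22] y:[21,29] z:[16,58/3] -> miss, prune
  N11 x:[43/2,55/2] y:[31/2,26] z:[18,27] -> hit [43/2,26], descend [2, 14]
    N2 x:[43/2,49/2] y:[31/2,19] z:[18,70/3] -> miss, prune
    N14 x:[24,55/2] y:[43/2,26] z:[68/3,27] -> hit [24,26], descend [10, 12]
      N10 x:[26,55/2] y:[49/2,26] z:[26,27] -> hit [26,26] leaf, test {P2@t=26}
      N12 x:[24,25] y:[43/2,49/2] z:[68/3,73/3] -> hit [24,73/3] leaf, test {P3@t=24}

7 AABB tests over nodes [0, 9, 11, 2, 14, 10, 12]; 2 leaves entered; closest P3.

== RESULT ==
2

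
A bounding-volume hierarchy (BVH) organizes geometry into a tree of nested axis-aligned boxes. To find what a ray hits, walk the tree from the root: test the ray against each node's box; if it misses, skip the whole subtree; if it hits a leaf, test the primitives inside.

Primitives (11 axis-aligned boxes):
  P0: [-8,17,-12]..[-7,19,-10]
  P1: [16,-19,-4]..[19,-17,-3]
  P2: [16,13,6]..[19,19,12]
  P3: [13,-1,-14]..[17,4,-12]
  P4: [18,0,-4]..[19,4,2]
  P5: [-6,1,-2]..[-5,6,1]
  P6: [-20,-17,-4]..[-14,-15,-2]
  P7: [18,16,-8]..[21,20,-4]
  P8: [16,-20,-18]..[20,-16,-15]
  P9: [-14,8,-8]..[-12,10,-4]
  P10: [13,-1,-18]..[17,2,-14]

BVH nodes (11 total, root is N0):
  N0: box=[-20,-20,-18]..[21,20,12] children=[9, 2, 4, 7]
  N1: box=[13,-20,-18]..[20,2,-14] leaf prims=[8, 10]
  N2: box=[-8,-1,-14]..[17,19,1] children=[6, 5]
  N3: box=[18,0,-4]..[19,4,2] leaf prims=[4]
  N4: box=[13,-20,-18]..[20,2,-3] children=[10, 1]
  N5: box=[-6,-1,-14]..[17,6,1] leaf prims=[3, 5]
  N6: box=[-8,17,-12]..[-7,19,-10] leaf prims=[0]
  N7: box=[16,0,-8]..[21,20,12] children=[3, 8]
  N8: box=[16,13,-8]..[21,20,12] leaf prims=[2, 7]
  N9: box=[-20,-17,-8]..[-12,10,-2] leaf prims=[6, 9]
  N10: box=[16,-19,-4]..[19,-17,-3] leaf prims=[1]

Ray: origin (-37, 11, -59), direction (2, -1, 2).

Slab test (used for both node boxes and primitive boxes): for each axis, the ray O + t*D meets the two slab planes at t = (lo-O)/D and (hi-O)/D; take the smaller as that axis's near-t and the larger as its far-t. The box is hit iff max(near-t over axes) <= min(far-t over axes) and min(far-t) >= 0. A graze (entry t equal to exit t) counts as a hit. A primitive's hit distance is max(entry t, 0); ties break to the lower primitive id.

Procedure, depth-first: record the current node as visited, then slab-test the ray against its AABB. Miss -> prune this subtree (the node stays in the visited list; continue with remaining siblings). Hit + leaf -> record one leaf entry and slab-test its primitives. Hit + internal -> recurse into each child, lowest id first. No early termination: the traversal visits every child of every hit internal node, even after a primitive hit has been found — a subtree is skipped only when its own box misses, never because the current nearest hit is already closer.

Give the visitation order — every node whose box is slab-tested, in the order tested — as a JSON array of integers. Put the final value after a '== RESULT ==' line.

Walk:
N0 x:[17/2,29] y:[-9,31] z:[41/2,71/2] -> hit [41/2,29], descend [2, 4, 7, 9]
  N2 x:[29/2,27] y:[-8,12] z:[45/2,30] -> miss, prune
  N4 x:[25,57/2] y:[9,31] z:[41/2,28] -> hit [25,28], descend [1, 10]
    N1 x:[25,57/2] y:[9,31] z:[41/2,45/2] -> miss, prune
    N10 x:[53/2,28] y:[28,30] z:[55/2,28] -> hit [28,28] leaf, test {P1@t=28}
  N7 x:[53/2,29] y:[-9,11] z:[51/2,71/2] -> miss, prune
  N9 x:[17/2,25/2] y:[1,28] z:[51/2,57/2] -> miss, prune

order=[0, 2, 4, 1, 10, 7, 9]  |boxes|=7  |leaves|=1  hit=P1

== RESULT ==
[0, 2, 4, 1, 10, 7, 9]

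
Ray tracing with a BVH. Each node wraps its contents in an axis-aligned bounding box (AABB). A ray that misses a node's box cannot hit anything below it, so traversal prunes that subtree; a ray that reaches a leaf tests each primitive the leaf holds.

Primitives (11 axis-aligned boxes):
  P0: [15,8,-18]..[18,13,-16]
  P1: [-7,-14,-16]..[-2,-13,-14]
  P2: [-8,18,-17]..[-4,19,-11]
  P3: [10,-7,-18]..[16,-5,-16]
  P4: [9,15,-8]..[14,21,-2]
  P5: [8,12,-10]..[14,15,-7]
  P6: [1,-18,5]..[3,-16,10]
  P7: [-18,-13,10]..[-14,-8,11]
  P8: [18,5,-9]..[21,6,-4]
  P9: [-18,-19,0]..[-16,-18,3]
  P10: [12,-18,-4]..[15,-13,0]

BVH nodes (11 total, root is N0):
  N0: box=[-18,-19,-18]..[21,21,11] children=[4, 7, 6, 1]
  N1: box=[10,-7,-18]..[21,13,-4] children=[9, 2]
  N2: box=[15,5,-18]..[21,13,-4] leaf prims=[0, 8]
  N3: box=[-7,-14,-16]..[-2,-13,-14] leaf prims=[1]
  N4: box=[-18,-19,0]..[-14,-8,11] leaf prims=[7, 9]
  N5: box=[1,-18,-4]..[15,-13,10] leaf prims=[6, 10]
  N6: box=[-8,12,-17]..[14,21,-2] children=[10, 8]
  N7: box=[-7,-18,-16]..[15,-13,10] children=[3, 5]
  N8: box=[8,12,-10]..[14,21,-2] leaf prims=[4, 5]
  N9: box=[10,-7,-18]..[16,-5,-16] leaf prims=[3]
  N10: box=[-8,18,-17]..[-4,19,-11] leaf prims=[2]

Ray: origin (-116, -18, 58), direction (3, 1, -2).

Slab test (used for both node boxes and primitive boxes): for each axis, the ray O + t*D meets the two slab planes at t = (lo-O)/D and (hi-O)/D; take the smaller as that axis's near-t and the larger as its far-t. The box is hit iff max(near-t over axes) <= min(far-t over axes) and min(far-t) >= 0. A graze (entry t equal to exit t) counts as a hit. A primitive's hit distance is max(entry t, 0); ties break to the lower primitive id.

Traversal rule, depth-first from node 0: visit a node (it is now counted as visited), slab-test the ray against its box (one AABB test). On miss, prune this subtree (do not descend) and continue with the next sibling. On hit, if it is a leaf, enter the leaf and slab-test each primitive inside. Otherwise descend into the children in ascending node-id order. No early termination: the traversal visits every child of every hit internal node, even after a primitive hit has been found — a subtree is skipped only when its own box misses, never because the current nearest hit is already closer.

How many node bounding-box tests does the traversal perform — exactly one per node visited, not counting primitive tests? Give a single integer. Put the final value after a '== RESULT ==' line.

Walk:
N0 x:[98/3,137/3] y:[-1,39] z:[47/2,38] -> hit [98/3,38], descend [1, 4, 6, 7]
  N1 x:[42,137/3] y:[11,31] z:[31,38] -> miss, prune
  N4 x:[98/3,34] y:[-1,10] z:[47/2,29] -> miss, prune
  N6 x:[36,130/3] y:[30,39] z:[30,75/2] -> hit [36,75/2], descend [8, 10]
    N8 x:[124/3,130/3] y:[30,39] z:[30,34] -> miss, prune
    N10 x:[36,112/3] y:[36,37] z:[69/2,75/2] -> hit [36,37] leaf, test {P2@t=36}
  N7 x:[109/3,131/3] y:[0,5] z:[24,37] -> miss, prune

Visited [0, 1, 4, 6, 8, 10, 7]. Tests: 7 box, 1 leaf. Nearest: P2.

== RESULT ==
7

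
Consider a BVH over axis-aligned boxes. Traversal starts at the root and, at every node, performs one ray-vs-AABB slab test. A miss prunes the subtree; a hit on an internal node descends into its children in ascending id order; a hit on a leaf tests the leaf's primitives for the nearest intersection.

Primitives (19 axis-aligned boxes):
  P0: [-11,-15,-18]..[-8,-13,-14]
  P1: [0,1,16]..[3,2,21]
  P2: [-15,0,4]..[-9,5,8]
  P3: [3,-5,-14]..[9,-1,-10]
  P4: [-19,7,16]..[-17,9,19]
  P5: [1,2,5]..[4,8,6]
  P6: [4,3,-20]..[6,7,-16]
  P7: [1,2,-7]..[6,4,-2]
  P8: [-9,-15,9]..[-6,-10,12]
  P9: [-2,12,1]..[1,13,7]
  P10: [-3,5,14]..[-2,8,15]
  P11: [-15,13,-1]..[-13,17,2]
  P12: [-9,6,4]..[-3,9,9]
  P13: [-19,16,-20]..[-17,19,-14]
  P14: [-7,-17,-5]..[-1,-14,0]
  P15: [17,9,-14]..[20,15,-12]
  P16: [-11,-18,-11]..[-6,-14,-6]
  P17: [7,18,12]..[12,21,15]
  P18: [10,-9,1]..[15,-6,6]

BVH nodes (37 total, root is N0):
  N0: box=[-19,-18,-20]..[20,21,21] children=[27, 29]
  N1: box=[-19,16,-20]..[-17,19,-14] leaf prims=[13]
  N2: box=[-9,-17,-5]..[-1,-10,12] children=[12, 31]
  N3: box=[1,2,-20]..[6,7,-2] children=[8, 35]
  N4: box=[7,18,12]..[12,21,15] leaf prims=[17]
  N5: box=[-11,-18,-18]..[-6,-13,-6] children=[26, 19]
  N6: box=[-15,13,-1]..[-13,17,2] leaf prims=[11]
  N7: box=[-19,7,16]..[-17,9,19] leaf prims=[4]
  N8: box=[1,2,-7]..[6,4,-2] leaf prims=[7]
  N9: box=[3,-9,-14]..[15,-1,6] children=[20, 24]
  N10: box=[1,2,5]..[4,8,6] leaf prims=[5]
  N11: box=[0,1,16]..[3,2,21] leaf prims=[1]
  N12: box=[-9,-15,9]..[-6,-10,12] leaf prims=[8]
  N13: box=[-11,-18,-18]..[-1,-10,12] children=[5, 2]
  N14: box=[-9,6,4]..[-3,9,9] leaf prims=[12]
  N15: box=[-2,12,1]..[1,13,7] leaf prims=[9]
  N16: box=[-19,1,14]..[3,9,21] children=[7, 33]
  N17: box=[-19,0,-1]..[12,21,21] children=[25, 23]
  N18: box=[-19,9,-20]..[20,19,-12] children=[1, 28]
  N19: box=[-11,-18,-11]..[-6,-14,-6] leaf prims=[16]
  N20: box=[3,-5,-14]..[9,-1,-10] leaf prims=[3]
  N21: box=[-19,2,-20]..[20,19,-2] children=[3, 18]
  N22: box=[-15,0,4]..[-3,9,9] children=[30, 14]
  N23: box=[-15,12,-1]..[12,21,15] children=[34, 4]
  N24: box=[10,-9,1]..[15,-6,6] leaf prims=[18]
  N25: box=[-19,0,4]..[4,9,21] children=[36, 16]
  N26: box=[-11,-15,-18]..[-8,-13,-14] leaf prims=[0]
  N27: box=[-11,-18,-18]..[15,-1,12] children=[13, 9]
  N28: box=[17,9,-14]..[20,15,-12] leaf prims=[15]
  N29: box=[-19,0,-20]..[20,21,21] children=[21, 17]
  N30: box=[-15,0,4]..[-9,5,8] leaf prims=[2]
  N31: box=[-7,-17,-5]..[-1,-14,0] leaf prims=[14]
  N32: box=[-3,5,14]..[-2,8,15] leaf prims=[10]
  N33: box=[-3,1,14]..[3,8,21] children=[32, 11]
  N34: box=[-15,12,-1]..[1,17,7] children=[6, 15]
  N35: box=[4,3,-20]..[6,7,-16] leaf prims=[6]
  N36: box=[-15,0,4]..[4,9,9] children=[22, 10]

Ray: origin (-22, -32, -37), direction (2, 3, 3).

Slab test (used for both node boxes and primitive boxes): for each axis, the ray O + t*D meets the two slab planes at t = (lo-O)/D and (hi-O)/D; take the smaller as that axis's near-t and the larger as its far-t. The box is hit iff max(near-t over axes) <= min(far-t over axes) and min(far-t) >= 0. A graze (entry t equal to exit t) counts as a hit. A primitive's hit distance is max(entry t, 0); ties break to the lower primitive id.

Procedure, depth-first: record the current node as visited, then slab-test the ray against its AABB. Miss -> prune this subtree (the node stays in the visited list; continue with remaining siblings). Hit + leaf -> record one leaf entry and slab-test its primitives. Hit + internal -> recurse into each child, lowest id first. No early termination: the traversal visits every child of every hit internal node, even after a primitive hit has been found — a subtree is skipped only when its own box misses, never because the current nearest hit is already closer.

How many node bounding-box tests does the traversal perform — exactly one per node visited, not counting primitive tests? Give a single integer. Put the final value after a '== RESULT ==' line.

Trace the traversal:
N0 x:[3/2,21] y:[14/3,53/3] z:[17/3,58/3] -> hit [17/3,53/3], descend [27, 29]
  N27 x:[11/2,37/2] y:[14/3,31/3] z:[19/3,49/3] -> hit [19/3,31/3], descend [9, 13]
    N9 x:[25/2,37/2] y:[23/3,31/3] z:[23/3,43/3] -> miss, prune
    N13 x:[11/2,21/2] y:[14/3,22/3] z:[19/3,49/3] -> hit [19/3,22/3], descend [2, 5]
      N2 x:[13/2,21/2] y:[5,22/3] z:[32/3,49/3] -> miss, prune
      N5 x:[11/2,8] y:[14/3,19/3] z:[19/3,31/3] -> hit [19/3,19/3], descend [19, 26]
        N19 x:[11/2,8] y:[14/3,6] z:[26/3,31/3] -> miss, prune
        N26 x:[11/2,7] y:[17/3,19/3] z:[19/3,23/3] -> hit [19/3,19/3] leaf, test {P0@t=19/3}
  N29 x:[3/2,21] y:[32/3,53/3] z:[17/3,58/3] -> hit [32/3,53/3], descend [17, 21]
    N17 x:[3/2,17] y:[32/3,53/3] z:[12,58/3] -> hit [12,17], descend [23, 25]
      N23 x:[7/2,17] y:[44/3,53/3] z:[12,52/3] -> hit [44/3,17], descend [4, 34]
        N4 x:[29/2,17] y:[50/3,53/3] z:[49/3,52/3] -> hit [50/3,17] leaf, test {P17@t=50/3}
        N34 x:[7/2,23/2] y:[44/3,49/3] z:[12,44/3] -> miss, prune
      N25 x:[3/2,13] y:[32/3,41/3] z:[41/3,58/3] -> miss, prune
    N21 x:[3/2,21] y:[34/3,17] z:[17/3,35/3] -> hit [34/3,35/3], descend [3, 18]
      N3 x:[23/2,14] y:[34/3,13] z:[17/3,35/3] -> hit [23/2,35/3], descend [8, 35]
        N8 x:[23/2,14] y:[34/3,12] z:[10,35/3] -> hit [23/2,35/3] leaf, test {P7@t=23/2}
        N35 x:[13,14] y:[35/3,13] z:[17/3,7] -> miss, prune
      N18 x:[3/2,21] y:[41/3,17] z:[17/3,25/3] -> miss, prune

Summary -> nodes [0, 27, 9, 13, 2, 5, 19, 26, 29, 17, 23, 4, 34, 25, 21, 3, 8, 35, 18]; box-tests=19; leaf-entries=3; first=P0

== RESULT ==
19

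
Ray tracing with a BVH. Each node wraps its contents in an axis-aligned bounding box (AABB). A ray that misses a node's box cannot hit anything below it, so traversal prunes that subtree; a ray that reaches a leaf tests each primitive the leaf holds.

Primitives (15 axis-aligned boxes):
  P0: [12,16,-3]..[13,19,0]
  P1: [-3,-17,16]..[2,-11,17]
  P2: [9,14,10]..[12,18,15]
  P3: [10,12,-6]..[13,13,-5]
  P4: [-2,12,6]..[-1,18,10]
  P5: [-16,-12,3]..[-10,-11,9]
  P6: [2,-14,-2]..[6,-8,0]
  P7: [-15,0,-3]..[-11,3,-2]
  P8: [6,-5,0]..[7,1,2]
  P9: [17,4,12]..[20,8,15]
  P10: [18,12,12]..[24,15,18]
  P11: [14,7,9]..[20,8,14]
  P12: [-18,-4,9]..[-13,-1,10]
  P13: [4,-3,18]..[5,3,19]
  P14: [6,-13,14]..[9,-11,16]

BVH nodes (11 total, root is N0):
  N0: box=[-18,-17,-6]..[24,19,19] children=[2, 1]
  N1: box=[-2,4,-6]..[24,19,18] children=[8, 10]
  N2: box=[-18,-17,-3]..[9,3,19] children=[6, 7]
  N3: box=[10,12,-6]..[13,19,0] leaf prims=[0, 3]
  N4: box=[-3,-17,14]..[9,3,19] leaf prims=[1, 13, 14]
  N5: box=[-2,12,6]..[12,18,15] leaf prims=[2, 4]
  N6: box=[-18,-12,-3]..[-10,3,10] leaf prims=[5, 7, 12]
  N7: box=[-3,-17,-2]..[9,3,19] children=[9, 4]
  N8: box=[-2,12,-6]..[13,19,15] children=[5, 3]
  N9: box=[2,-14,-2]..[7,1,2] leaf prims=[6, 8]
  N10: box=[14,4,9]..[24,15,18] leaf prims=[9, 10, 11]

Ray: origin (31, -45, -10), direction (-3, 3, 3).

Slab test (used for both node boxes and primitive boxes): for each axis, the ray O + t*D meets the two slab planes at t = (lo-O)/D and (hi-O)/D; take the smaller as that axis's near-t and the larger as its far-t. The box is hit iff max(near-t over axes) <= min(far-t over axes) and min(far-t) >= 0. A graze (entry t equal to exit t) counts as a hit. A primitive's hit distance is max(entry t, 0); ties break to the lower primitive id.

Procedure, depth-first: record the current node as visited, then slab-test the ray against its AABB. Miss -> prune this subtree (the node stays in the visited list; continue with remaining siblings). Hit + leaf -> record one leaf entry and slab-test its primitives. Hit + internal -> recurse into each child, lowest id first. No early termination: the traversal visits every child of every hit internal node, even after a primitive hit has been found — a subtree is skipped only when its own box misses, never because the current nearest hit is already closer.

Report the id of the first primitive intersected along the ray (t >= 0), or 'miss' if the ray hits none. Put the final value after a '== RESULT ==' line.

Trace the traversal:
N0 x:[7/3,49/3] y:[28/3,64/3] z:[4/3,29/3] -> hit [28/3,29/3], descend [1, 2]
  N1 x:[7/3,11] y:[49/3,64/3] z:[4/3,28/3] -> miss, prune
  N2 x:[22/3,49/3] y:[28/3,16] z:[7/3,29/3] -> hit [28/3,29/3], descend [6, 7]
    N6 x:[41/3,49/3] y:[11,16] z:[7/3,20/3] -> miss, prune
    N7 x:[22/3,34/3] y:[28/3,16] z:[8/3,29/3] -> hit [28/3,29/3], descend [4, 9]
      N4 x:[22/3,34/3] y:[28/3,16] z:[8,29/3] -> hit [28/3,29/3] leaf, test {P1(miss), P13(miss), P14(miss)}
      N9 x:[8,29/3] y:[31/3,46/3] z:[8/3,4] -> miss, prune

Summary -> nodes [0, 1, 2, 6, 7, 4, 9]; box-tests=7; leaf-entries=1; first=miss

== RESULT ==
miss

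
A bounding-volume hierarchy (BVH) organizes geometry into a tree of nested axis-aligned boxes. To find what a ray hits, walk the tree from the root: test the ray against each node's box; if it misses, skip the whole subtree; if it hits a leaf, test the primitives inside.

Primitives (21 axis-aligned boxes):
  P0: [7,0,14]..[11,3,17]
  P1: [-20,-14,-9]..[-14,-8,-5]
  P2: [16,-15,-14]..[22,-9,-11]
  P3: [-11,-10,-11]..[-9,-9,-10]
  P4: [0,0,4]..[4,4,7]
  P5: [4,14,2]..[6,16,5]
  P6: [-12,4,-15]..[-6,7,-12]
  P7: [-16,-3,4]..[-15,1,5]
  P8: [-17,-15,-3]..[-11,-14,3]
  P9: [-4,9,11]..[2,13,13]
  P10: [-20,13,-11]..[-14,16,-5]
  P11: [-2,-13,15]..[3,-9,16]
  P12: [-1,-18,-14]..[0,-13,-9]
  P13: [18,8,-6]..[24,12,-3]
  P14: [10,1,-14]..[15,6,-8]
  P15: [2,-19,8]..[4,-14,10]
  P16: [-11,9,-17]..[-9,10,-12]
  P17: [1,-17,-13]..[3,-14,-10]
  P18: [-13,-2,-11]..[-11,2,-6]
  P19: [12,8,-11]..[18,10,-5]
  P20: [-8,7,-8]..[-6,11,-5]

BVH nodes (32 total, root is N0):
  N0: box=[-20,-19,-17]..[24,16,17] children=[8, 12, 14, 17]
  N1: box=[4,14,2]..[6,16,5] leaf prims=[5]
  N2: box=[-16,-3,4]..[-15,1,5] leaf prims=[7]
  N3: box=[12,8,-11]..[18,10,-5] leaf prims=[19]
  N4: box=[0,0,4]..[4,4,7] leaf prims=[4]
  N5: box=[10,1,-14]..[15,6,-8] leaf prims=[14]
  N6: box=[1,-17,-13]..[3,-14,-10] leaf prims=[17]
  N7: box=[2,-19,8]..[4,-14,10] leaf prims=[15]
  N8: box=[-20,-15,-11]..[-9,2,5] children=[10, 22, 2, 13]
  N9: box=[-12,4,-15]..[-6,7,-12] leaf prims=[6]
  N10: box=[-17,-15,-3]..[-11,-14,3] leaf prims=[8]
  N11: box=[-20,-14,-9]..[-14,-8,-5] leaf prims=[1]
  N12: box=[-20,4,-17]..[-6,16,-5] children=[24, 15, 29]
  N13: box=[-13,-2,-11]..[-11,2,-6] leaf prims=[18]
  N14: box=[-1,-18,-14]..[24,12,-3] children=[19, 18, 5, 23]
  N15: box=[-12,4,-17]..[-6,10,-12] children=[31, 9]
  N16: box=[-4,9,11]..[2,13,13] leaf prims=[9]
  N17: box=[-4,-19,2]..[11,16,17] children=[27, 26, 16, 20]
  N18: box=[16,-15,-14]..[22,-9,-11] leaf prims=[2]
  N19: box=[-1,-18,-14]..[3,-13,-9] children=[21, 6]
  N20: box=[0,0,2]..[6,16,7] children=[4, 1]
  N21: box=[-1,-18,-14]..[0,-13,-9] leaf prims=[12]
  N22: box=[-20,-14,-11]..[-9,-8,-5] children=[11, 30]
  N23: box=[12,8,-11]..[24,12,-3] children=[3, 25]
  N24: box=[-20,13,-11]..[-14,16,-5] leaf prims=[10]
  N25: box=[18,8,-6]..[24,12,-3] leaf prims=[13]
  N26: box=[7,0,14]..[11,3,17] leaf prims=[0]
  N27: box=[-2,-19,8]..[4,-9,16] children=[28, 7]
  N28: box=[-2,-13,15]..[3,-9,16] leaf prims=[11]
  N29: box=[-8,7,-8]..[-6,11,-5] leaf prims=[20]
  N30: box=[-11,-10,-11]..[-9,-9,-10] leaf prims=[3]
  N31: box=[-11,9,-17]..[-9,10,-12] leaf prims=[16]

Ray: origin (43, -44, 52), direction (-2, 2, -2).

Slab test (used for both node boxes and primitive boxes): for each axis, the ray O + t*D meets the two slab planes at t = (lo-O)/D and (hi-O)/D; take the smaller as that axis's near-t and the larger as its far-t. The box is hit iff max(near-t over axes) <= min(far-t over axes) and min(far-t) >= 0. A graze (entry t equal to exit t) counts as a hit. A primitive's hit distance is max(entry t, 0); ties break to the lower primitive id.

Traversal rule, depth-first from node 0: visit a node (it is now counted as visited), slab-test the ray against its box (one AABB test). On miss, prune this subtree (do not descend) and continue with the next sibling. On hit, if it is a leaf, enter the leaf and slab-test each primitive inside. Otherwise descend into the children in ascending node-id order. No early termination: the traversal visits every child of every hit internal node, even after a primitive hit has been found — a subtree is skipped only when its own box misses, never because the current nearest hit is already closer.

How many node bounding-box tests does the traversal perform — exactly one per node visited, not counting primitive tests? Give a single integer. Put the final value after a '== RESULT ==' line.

Trace the traversal:
N0 x:[19/2,63/2] y:[25/2,30] z:[35/2,69/2] -> hit [35/2,30], descend [8, 12, 14, 17]
  N8 x:[26,63/2] y:[29/2,23] z:[47/2,63/2] -> miss, prune
  N12 x:[49/2,63/2] y:[24,30] z:[57/2,69/2] -> hit [57/2,30], descend [15, 24, 29]
    N15 x:[49/2,55/2] y:[24,27] z:[32,69/2] -> miss, prune
    N24 x:[57/2,63/2] y:[57/2,30] z:[57/2,63/2] -> hit [57/2,30] leaf, test {P10@t=57/2}
    N29 x:[49/2,51/2] y:[51/2,55/2] z:[57/2,30] -> miss, prune
  N14 x:[19/2,22] y:[13,28] z:[55/2,33] -> miss, prune
  N17 x:[16,47/2] y:[25/2,30] z:[35/2,25] -> hit [35/2,47/2], descend [16, 20, 26, 27]
    N16 x:[41/2,47/2] y:[53/2,57/2] z:[39/2,41/2] -> miss, prune
    N20 x:[37/2,43/2] y:[22,30] z:[45/2,25] -> miss, prune
    N26 x:[16,18] y:[22,47/2] z:[35/2,19] -> miss, prune
    N27 x:[39/2,45/2] y:[25/2,35/2] z:[18,22] -> miss, prune

order=[0, 8, 12, 15, 24, 29, 14, 17, 16, 20, 26, 27]  |boxes|=12  |leaves|=1  hit=P10

== RESULT ==
12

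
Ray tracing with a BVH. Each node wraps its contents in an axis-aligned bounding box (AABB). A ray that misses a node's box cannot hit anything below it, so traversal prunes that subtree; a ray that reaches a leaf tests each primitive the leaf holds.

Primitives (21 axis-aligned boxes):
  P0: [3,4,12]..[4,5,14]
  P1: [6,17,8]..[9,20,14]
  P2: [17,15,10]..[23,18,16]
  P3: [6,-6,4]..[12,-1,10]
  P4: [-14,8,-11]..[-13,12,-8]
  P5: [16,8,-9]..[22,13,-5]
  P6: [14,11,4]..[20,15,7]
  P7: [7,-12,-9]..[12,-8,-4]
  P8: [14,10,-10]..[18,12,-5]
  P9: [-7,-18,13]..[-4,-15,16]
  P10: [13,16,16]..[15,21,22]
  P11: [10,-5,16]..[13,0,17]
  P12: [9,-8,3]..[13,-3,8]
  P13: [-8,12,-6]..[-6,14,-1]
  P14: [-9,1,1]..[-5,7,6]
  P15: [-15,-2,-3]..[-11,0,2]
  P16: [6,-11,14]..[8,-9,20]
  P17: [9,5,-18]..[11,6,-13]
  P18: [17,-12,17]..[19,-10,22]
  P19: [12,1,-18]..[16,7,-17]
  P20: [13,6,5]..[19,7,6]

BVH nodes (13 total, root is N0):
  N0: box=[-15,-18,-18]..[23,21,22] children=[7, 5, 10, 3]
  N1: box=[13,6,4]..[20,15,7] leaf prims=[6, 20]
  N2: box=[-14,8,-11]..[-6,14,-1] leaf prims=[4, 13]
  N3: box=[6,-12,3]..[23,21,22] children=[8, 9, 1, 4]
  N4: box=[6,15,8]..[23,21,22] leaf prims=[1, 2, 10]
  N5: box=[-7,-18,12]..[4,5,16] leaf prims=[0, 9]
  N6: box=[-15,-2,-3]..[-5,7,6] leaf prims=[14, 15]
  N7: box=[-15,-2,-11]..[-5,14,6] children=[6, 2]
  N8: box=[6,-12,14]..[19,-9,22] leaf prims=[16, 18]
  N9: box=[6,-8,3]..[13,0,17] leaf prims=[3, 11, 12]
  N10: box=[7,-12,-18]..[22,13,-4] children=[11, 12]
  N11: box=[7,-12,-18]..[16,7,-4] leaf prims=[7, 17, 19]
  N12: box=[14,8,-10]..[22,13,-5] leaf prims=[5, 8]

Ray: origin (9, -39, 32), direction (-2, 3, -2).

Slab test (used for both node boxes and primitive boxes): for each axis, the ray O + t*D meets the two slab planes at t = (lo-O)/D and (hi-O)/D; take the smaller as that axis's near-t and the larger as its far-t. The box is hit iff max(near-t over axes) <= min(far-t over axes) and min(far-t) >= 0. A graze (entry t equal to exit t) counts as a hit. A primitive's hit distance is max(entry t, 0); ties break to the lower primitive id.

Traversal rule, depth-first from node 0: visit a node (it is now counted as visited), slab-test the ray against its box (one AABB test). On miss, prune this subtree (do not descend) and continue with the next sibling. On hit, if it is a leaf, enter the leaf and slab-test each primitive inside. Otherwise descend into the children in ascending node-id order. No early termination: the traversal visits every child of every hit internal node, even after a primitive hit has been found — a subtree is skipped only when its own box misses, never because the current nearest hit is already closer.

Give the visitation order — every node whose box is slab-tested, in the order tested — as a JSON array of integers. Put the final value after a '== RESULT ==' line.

Trace the traversal:
N0 x:[-7,12] y:[7,20] z:[5,25] -> hit [7,12], descend [3, 5, 7, 10]
  N3 x:[-7,3/2] y:[9,20] z:[5,29/2] -> miss, prune
  N5 x:[5/2,8] y:[7,44/3] z:[8,10] -> hit [8,8] leaf, test {P0(miss), P9@t=8}
  N7 x:[7,12] y:[37/3,53/3] z:[13,43/2] -> miss, prune
  N10 x:[-13/2,1] y:[9,52/3] z:[18,25] -> miss, prune

Summary -> nodes [0, 3, 5, 7, 10]; box-tests=5; leaf-entries=1; first=P9

== RESULT ==
[0, 3, 5, 7, 10]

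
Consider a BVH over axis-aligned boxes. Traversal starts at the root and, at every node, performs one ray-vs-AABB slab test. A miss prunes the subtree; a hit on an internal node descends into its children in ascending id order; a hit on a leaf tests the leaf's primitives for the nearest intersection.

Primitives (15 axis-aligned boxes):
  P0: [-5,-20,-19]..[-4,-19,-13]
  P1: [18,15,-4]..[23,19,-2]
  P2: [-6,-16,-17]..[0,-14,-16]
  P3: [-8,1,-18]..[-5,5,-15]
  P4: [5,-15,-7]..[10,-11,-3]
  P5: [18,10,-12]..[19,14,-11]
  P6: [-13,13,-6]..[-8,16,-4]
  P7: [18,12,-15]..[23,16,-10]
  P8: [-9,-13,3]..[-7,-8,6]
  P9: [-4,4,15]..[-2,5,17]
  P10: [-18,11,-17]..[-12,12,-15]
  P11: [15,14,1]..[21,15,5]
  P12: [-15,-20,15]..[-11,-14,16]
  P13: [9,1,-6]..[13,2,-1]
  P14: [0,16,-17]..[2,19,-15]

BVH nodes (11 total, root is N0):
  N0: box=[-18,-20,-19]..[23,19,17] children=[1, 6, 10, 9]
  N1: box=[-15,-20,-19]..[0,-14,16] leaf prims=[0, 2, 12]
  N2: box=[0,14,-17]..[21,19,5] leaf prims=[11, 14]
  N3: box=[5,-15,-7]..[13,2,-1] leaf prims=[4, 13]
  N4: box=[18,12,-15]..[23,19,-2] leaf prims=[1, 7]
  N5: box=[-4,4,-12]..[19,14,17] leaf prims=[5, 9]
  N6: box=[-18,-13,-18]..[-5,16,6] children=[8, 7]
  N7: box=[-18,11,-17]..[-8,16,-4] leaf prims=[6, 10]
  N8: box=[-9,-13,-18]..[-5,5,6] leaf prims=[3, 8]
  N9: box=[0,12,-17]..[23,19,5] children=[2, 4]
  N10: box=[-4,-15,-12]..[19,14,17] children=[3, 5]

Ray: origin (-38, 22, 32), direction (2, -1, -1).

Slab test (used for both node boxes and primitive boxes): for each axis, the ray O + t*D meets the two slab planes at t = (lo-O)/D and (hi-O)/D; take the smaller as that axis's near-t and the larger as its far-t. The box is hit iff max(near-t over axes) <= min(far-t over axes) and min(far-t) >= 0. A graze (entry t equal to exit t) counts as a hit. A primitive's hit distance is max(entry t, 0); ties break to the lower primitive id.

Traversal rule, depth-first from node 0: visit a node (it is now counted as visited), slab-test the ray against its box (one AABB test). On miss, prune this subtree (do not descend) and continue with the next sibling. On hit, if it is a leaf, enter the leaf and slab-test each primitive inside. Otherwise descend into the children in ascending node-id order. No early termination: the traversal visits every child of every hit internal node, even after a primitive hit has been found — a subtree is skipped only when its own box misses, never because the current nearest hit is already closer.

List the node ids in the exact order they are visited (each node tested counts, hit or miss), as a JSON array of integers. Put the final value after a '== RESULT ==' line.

Trace the traversal:
N0 x:[10,61/2] y:[3,42] z:[15,51] -> hit [15,61/2], descend [1, 6, 9, 10]
  N1 x:[23/2,19] y:[36,42] z:[16,51] -> miss, prune
  N6 x:[10,33/2] y:[6,35] z:[26,50] -> miss, prune
  N9 x:[19,61/2] y:[3,10] z:[27,49] -> miss, prune
  N10 x:[17,57/2] y:[8,37] z:[15,44] -> hit [17,57/2], descend [3, 5]
    N3 x:[43/2,51/2] y:[20,37] z:[33,39] -> miss, prune
    N5 x:[17,57/2] y:[8,18] z:[15,44] -> hit [17,18] leaf, test {P5(miss), P9@t=17}

order=[0, 1, 6, 9, 10, 3, 5]  |boxes|=7  |leaves|=1  hit=P9

== RESULT ==
[0, 1, 6, 9, 10, 3, 5]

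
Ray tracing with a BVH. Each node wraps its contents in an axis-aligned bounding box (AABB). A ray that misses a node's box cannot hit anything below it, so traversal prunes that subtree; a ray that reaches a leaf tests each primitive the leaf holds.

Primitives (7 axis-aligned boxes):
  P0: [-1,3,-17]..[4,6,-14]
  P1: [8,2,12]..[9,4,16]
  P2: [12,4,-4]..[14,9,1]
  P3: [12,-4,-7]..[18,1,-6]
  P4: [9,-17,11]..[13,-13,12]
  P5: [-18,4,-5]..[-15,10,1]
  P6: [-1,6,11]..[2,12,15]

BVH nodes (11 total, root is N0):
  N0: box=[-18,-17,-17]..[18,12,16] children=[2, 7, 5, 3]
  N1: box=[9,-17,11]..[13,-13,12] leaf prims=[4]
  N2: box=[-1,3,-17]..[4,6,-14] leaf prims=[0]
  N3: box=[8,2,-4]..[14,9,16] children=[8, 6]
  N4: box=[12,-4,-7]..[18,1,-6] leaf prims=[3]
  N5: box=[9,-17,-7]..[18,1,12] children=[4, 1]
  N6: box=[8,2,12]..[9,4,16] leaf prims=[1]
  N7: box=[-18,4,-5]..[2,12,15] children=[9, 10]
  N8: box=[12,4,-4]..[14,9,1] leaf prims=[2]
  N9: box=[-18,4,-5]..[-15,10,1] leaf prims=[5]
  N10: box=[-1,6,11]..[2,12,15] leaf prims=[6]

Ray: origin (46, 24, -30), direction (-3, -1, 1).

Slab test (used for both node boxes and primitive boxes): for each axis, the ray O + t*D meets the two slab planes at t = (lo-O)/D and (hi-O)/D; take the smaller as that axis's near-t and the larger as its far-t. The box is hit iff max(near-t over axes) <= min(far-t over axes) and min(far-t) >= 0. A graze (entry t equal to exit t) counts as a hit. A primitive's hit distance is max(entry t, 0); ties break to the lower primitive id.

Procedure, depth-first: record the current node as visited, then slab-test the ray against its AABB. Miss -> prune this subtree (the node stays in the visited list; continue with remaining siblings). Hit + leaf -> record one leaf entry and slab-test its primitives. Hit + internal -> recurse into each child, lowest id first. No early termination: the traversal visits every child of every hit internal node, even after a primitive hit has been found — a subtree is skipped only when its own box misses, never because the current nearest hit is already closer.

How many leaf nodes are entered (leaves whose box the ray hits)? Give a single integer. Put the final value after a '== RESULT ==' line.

Traverse from the root:
N0 x:[28/3,64/3] y:[12,41] z:[13,46] -> hit [13,64/3], descend [2, 3, 5, 7]
  N2 x:[14,47/3] y:[18,21] z:[13,16] -> miss, prune
  N3 x:[32/3,38/3] y:[15,22] z:[26,46] -> miss, prune
  N5 x:[28/3,37/3] y:[23,41] z:[23,42] -> miss, prune
  N7 x:[44/3,64/3] y:[12,20] z:[25,45] -> miss, prune

Visited [0, 2, 3, 5, 7]. Tests: 5 box, 0 leaf. Nearest: miss.

== RESULT ==
0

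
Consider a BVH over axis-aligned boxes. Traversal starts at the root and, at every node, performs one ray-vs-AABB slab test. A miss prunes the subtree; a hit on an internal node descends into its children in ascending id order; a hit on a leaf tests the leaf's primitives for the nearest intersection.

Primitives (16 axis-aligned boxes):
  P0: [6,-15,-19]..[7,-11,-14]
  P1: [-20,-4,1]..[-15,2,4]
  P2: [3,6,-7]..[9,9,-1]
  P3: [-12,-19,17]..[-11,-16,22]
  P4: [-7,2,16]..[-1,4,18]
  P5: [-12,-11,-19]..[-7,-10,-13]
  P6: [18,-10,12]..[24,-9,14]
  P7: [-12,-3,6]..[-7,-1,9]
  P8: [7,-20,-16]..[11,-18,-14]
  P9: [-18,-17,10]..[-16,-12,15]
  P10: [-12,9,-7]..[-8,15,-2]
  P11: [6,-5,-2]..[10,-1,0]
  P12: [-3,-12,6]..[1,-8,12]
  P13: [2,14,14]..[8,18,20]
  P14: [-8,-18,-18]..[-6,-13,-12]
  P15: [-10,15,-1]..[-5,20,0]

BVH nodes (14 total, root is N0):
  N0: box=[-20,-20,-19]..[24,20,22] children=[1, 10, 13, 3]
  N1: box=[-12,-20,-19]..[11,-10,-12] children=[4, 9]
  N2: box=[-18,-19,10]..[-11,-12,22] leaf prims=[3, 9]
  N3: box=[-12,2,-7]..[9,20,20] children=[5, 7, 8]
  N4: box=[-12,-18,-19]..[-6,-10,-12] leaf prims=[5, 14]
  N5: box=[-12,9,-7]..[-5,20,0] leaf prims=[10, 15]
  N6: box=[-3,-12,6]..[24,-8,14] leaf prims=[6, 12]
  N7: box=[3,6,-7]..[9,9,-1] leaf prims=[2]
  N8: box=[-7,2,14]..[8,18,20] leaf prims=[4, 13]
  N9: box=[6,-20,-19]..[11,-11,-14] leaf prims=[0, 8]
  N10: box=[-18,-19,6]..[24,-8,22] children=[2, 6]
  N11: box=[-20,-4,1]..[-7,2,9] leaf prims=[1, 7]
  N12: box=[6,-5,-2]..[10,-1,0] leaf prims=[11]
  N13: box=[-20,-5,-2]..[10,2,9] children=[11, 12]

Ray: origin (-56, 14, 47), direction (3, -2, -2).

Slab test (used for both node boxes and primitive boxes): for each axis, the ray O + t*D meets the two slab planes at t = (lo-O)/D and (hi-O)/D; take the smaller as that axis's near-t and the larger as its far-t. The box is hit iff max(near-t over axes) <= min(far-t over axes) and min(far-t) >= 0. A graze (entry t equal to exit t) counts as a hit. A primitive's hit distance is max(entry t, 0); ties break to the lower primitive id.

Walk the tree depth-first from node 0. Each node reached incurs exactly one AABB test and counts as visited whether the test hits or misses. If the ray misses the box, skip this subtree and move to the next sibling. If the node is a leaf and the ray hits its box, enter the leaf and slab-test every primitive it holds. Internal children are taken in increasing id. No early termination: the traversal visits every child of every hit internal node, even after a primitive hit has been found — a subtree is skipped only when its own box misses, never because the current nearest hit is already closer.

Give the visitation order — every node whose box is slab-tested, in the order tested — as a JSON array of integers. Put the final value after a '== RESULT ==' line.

Trace the traversal:
N0 x:[12,80/3] y:[-3,17] z:[25/2,33] -> hit [25/2,17], descend [1, 3, 10, 13]
  N1 x:[44/3,67/3] y:[12,17] z:[59/2,33] -> miss, prune
  N3 x:[44/3,65/3] y:[-3,6] z:[27/2,27] -> miss, prune
  N10 x:[38/3,80/3] y:[11,33/2] z:[25/2,41/2] -> hit [38/3,33/2], descend [2, 6]
    N2 x:[38/3,15] y:[13,33/2] z:[25/2,37/2] -> hit [13,15] leaf, test {P3@t=15, P9(miss)}
    N6 x:[53/3,80/3] y:[11,13] z:[33/2,41/2] -> miss, prune
  N13 x:[12,22] y:[6,19/2] z:[19,49/2] -> miss, prune

7 AABB tests over nodes [0, 1, 3, 10, 2, 6, 13]; 1 leaf entered; closest P3.

== RESULT ==
[0, 1, 3, 10, 2, 6, 13]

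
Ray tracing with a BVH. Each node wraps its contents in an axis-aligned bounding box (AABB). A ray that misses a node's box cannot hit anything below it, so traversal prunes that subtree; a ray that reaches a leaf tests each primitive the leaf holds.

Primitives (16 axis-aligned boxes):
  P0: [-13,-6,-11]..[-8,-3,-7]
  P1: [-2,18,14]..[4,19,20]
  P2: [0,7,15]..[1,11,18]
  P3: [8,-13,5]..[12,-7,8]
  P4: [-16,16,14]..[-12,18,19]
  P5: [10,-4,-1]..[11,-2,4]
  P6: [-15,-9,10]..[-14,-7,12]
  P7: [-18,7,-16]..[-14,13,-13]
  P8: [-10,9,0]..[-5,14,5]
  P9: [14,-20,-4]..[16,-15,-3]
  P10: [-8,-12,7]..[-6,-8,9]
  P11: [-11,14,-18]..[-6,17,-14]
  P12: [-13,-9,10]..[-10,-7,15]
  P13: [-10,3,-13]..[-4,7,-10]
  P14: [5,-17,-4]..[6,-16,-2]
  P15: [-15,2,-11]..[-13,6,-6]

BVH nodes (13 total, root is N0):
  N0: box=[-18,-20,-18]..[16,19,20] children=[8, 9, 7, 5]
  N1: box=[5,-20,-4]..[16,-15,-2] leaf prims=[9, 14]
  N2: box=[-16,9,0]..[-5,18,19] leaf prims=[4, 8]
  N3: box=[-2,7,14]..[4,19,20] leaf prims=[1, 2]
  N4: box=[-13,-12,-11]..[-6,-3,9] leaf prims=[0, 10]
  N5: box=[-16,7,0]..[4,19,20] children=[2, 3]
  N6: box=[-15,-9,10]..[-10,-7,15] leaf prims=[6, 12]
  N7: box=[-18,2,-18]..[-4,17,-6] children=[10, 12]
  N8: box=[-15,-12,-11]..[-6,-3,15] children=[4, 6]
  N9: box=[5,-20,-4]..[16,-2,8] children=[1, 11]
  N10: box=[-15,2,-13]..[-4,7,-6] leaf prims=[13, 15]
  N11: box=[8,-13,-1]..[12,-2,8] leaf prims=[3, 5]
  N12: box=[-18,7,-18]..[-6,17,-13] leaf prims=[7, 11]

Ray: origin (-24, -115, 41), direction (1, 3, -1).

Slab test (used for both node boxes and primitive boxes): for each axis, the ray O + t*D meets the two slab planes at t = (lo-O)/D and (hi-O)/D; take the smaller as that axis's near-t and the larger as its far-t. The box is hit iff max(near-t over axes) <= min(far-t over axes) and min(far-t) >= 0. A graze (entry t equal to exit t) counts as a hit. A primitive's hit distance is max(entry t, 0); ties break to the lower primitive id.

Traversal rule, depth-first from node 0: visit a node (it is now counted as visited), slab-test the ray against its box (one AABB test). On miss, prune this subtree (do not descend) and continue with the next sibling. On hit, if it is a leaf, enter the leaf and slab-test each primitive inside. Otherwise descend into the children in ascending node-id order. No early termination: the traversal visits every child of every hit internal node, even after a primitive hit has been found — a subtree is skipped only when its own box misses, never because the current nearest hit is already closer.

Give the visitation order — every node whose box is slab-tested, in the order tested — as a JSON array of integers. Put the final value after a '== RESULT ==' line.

Trace the traversal:
N0 x:[6,40] y:[95/3,134/3] z:[21,59] -> hit [95/3,40], descend [5, 7, 8, 9]
  N5 x:[8,28] y:[122/3,134/3] z:[21,41] -> miss, prune
  N7 x:[6,20] y:[39,44] z:[47,59] -> miss, prune
  N8 x:[9,18] y:[103/3,112/3] z:[26,52] -> miss, prune
  N9 x:[29,40] y:[95/3,113/3] z:[33,45] -> hit [33,113/3], descend [1, 11]
    N1 x:[29,40] y:[95/3,100/3] z:[43,45] -> miss, prune
    N11 x:[32,36] y:[34,113/3] z:[33,42] -> hit [34,36] leaf, test {P3@t=34, P5(miss)}

order=[0, 5, 7, 8, 9, 1, 11]  |boxes|=7  |leaves|=1  hit=P3

== RESULT ==
[0, 5, 7, 8, 9, 1, 11]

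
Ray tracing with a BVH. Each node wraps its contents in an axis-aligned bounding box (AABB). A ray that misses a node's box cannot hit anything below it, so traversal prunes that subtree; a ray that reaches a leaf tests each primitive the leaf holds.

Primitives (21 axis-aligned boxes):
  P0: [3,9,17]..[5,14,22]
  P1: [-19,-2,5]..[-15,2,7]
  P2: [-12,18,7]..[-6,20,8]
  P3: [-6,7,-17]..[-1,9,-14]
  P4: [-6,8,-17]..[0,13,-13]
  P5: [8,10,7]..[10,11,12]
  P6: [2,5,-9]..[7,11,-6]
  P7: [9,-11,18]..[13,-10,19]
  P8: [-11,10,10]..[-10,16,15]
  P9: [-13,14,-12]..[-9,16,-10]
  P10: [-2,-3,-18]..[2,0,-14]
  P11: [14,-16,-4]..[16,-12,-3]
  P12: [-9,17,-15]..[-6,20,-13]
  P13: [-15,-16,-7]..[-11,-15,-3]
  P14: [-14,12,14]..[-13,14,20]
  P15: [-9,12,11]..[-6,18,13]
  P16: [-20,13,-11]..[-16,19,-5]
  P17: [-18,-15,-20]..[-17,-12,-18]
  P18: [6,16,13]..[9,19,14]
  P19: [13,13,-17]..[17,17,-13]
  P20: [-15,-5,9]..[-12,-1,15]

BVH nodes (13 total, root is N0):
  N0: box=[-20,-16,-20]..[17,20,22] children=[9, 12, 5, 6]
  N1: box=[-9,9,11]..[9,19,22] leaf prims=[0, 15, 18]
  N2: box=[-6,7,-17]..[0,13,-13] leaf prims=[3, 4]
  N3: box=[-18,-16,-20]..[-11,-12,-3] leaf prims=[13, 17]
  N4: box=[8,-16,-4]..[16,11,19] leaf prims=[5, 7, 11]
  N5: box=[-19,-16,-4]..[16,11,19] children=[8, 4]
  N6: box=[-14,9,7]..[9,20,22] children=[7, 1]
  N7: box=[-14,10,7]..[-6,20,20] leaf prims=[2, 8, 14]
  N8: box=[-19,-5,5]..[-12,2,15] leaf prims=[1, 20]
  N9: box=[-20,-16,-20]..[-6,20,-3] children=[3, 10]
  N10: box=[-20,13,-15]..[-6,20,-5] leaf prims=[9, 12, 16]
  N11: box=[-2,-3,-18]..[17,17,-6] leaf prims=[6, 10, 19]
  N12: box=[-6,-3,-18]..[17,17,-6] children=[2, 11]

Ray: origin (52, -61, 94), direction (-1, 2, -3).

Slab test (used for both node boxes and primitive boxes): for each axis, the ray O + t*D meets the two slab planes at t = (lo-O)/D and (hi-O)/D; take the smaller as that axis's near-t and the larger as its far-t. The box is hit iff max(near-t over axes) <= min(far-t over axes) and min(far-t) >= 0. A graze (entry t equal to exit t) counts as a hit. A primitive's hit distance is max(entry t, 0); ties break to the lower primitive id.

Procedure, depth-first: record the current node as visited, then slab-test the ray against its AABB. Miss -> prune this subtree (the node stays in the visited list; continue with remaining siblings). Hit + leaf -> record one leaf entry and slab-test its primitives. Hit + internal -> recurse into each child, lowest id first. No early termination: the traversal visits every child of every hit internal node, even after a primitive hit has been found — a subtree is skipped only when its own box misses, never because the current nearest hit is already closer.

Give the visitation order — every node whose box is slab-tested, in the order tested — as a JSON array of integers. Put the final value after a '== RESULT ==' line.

Walk:
N0 x:[35,72] y:[45/2,81/2] z:[24,38] -> hit [35,38], descend [5, 6, 9, 12]
  N5 x:[36,71] y:[45/2,36] z:[25,98/3] -> miss, prune
  N6 x:[43,66] y:[35,81/2] z:[24,29] -> miss, prune
  N9 x:[58,72] y:[45/2,81/2] z:[97/3,38] -> miss, prune
  N12 x:[35,58] y:[29,39] z:[100/3,112/3] -> hit [35,112/3], descend [2, 11]
    N2 x:[52,58] y:[34,37] z:[107/3,37] -> miss, prune
    N11 x:[35,54] y:[29,39] z:[100/3,112/3] -> hit [35,112/3] leaf, test {P6(miss), P10(miss), P19@t=37}

Summary -> nodes [0, 5, 6, 9, 12, 2, 11]; box-tests=7; leaf-entries=1; first=P19

== RESULT ==
[0, 5, 6, 9, 12, 2, 11]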